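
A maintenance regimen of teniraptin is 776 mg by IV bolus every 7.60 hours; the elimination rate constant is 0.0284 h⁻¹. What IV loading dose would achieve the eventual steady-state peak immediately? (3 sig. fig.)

Accumulation ratio R = 1 / (1 − e^(−kτ)) = 1 / (1 − e^(−0.02840×7.60)) = 1 / (1 − 0.8059) = 5.151
Loading dose = maintenance dose × R = 776 × 5.151 ≈ 4000 mg

4000 mg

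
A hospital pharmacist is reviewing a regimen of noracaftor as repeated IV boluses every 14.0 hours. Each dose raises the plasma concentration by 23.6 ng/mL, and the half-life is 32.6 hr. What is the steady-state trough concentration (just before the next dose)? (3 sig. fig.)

68.1 ng/mL

k = ln 2 / 32.6 = 0.02126 hr⁻¹
Fraction remaining after one interval: e^(−kτ) = e^(−0.02126 × 14.0) = 0.7425
R = 1 / (1 − 0.7425) = 3.884
Css,max = 23.6 × 3.884 = 91.67 ng/mL
Css,min = Css,max × e^(−kτ) = 91.67 × 0.7425 ≈ 68.1 ng/mL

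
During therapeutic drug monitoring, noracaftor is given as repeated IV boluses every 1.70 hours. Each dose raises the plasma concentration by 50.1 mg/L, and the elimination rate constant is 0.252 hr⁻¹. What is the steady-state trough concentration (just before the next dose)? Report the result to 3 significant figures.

93.7 mg/L

Fraction remaining after one interval: e^(−kτ) = e^(−0.2520 × 1.70) = 0.6516
R = 1 / (1 − 0.6516) = 2.870
Css,max = 50.1 × 2.870 = 143.8 mg/L
Css,min = Css,max × e^(−kτ) = 143.8 × 0.6516 ≈ 93.7 mg/L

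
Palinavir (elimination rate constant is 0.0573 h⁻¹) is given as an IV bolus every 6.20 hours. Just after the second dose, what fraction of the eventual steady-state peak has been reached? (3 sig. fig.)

0.509

f_n = 1 − e^(−nkτ) = 1 − e^(−2 × 0.05730 × 6.20) = 1 − e^(−0.7105) = 1 − 0.4914 ≈ 0.509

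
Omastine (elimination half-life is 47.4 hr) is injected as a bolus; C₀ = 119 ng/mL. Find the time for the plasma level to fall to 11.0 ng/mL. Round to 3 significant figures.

163 hours

k = ln 2 / 47.4 = 0.01462 hr⁻¹
C(t) = C₀ e^(−kt)  ⇒  t = ln(C₀/C) / k
t = ln(119/11.0) / 0.01462 = 2.381 / 0.01462 ≈ 163 hours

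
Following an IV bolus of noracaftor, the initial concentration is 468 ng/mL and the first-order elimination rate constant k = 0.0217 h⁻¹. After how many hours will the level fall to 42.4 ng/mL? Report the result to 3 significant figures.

C(t) = C₀ e^(−kt)  ⇒  t = ln(C₀/C) / k
t = ln(468/42.4) / 0.02170 = 2.401 / 0.02170 ≈ 111 hours

111 hours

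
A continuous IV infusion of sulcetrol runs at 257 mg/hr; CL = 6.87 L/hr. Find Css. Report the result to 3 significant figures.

Css = infusion rate / CL = 257 / 6.87 ≈ 37.4 µg/mL

37.4 µg/mL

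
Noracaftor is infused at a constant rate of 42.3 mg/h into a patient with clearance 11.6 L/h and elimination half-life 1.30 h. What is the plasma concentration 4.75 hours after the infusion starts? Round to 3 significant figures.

3.36 mg/L

Css = rate / CL = 42.3 / 11.6 = 3.647 mg/L
k = ln 2 / 1.30 = 0.5332 h⁻¹
C(t) = Css (1 − e^(−kt)) = 3.647 × (1 − e^(−2.533)) = 3.647 × 0.9206 ≈ 3.36 mg/L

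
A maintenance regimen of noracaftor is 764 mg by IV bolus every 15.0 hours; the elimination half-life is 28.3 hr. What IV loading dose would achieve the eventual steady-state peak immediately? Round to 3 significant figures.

k = ln 2 / 28.3 = 0.02449 hr⁻¹
Accumulation ratio R = 1 / (1 − e^(−kτ)) = 1 / (1 − e^(−0.02449×15.0)) = 1 / (1 − 0.6925) = 3.252
Loading dose = maintenance dose × R = 764 × 3.252 ≈ 2480 mg

2480 mg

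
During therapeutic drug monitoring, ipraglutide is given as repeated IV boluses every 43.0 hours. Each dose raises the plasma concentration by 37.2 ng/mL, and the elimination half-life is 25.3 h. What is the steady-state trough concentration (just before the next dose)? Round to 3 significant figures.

k = ln 2 / 25.3 = 0.02740 h⁻¹
Fraction remaining after one interval: e^(−kτ) = e^(−0.02740 × 43.0) = 0.3079
R = 1 / (1 − 0.3079) = 1.445
Css,max = 37.2 × 1.445 = 53.75 ng/mL
Css,min = Css,max × e^(−kτ) = 53.75 × 0.3079 ≈ 16.5 ng/mL

16.5 ng/mL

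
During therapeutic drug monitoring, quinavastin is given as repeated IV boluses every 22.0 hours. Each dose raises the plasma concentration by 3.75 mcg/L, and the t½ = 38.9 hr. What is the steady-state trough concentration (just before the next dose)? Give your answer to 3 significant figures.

k = ln 2 / 38.9 = 0.01782 hr⁻¹
Fraction remaining after one interval: e^(−kτ) = e^(−0.01782 × 22.0) = 0.6757
R = 1 / (1 − 0.6757) = 3.084
Css,max = 3.75 × 3.084 = 11.56 mcg/L
Css,min = Css,max × e^(−kτ) = 11.56 × 0.6757 ≈ 7.81 mcg/L

7.81 mcg/L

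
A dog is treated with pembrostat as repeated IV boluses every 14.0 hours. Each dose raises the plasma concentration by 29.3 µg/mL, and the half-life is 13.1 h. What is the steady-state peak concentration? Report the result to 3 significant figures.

56.0 µg/mL

k = ln 2 / 13.1 = 0.05291 h⁻¹
Fraction remaining after one interval: e^(−kτ) = e^(−0.05291 × 14.0) = 0.4767
R = 1 / (1 − 0.4767) = 1.911
Css,max = 29.3 × 1.911 ≈ 56.0 µg/mL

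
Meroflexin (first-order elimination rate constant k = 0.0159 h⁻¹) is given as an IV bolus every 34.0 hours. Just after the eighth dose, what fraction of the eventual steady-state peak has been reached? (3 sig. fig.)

f_n = 1 − e^(−nkτ) = 1 − e^(−8 × 0.01590 × 34.0) = 1 − e^(−4.325) = 1 − 0.01324 ≈ 0.987

0.987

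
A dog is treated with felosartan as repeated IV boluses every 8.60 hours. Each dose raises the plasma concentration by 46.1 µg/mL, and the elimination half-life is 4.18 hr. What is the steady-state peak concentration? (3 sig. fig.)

60.7 µg/mL

k = ln 2 / 4.18 = 0.1658 hr⁻¹
Fraction remaining after one interval: e^(−kτ) = e^(−0.1658 × 8.60) = 0.2402
R = 1 / (1 − 0.2402) = 1.316
Css,max = 46.1 × 1.316 ≈ 60.7 µg/mL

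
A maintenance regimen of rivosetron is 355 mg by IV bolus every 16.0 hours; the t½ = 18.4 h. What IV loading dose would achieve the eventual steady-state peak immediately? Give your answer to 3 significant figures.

784 mg

k = ln 2 / 18.4 = 0.03767 h⁻¹
Accumulation ratio R = 1 / (1 − e^(−kτ)) = 1 / (1 − e^(−0.03767×16.0)) = 1 / (1 − 0.5473) = 2.209
Loading dose = maintenance dose × R = 355 × 2.209 ≈ 784 mg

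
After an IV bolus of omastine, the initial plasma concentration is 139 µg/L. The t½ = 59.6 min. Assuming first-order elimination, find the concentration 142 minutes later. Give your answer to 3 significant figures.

26.7 µg/L

k = ln 2 / 59.6 = 0.01163 min⁻¹
142 min is 2.383 half-lives, so C = 139 × (1/2)^2.383 = 139 × 0.1918 ≈ 26.7 µg/L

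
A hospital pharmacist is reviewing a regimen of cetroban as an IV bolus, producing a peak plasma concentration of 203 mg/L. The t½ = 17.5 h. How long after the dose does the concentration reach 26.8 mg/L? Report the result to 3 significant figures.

k = ln 2 / 17.5 = 0.03961 h⁻¹
C(t) = C₀ e^(−kt)  ⇒  t = ln(C₀/C) / k
t = ln(203/26.8) / 0.03961 = 2.025 / 0.03961 ≈ 51.1 hours

51.1 hours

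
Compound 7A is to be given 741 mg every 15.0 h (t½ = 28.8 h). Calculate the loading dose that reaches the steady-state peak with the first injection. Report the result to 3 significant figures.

k = ln 2 / 28.8 = 0.02407 h⁻¹
Accumulation ratio R = 1 / (1 − e^(−kτ)) = 1 / (1 − e^(−0.02407×15.0)) = 1 / (1 − 0.6970) = 3.300
Loading dose = maintenance dose × R = 741 × 3.300 ≈ 2450 mg

2450 mg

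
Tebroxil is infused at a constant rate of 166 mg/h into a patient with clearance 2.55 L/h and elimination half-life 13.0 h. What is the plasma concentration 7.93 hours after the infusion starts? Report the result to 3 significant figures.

Css = rate / CL = 166 / 2.55 = 65.10 µg/mL
k = ln 2 / 13.0 = 0.05332 h⁻¹
C(t) = Css (1 − e^(−kt)) = 65.10 × (1 − e^(−0.4228)) = 65.10 × 0.3448 ≈ 22.4 µg/mL

22.4 µg/mL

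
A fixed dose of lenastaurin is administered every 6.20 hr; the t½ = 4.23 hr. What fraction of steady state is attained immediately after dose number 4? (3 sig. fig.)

0.983

k = ln 2 / 4.23 = 0.1639 hr⁻¹
f_n = 1 − e^(−nkτ) = 1 − e^(−4 × 0.1639 × 6.20) = 1 − e^(−4.064) = 1 − 0.01718 ≈ 0.983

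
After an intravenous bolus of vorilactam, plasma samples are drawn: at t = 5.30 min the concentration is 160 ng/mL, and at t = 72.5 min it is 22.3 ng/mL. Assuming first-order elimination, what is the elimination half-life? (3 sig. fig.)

23.6 minutes

k = ln(C₁/C₂) / (t₂ − t₁) = ln(160/22.3) / (72.5 − 5.30)
  = 1.971 / 67.20 = 0.02932 min⁻¹
t½ = ln 2 / k = ln 2 / 0.02932 ≈ 23.6 minutes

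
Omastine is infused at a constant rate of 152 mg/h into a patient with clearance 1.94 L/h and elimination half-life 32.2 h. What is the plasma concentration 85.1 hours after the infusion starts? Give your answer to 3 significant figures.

Css = rate / CL = 152 / 1.94 = 78.35 mg/L
k = ln 2 / 32.2 = 0.02153 h⁻¹
C(t) = Css (1 − e^(−kt)) = 78.35 × (1 − e^(−1.832)) = 78.35 × 0.8399 ≈ 65.8 mg/L

65.8 mg/L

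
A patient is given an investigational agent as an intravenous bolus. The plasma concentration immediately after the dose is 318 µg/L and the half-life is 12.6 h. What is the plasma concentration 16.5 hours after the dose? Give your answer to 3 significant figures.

k = ln 2 / 12.6 = 0.05501 h⁻¹
C(t) = C₀ e^(−kt) = 318 × e^(−0.05501 × 16.5) = 318 × e^(−0.9077) = 318 × 0.4035 ≈ 128 µg/L

128 µg/L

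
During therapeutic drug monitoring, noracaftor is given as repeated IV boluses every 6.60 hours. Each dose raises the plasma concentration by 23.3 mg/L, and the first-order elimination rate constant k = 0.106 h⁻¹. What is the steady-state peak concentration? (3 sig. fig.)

Fraction remaining after one interval: e^(−kτ) = e^(−0.1060 × 6.60) = 0.4968
R = 1 / (1 − 0.4968) = 1.987
Css,max = 23.3 × 1.987 ≈ 46.3 mg/L

46.3 mg/L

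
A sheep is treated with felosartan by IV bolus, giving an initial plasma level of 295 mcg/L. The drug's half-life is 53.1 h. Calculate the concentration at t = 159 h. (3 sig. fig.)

k = ln 2 / 53.1 = 0.01305 h⁻¹
C(t) = C₀ e^(−kt) = 295 × e^(−0.01305 × 159) = 295 × e^(−2.076) = 295 × 0.1255 ≈ 37.0 mcg/L

37.0 mcg/L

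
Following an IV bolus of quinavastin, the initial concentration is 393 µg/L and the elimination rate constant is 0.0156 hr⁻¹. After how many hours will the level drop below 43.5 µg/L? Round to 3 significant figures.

C(t) = C₀ e^(−kt)  ⇒  t = ln(C₀/C) / k
t = ln(393/43.5) / 0.01560 = 2.201 / 0.01560 ≈ 141 hours

141 hours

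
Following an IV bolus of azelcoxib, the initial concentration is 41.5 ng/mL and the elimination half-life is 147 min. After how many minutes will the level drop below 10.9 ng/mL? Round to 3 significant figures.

284 minutes

k = ln 2 / 147 = 0.004715 min⁻¹
C(t) = C₀ e^(−kt)  ⇒  t = ln(C₀/C) / k
t = ln(41.5/10.9) / 0.004715 = 1.337 / 0.004715 ≈ 284 minutes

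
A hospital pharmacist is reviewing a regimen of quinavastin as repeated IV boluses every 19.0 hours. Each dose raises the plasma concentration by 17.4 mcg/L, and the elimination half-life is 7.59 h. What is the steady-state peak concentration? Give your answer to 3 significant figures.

k = ln 2 / 7.59 = 0.09132 h⁻¹
Fraction remaining after one interval: e^(−kτ) = e^(−0.09132 × 19.0) = 0.1764
R = 1 / (1 − 0.1764) = 1.214
Css,max = 17.4 × 1.214 ≈ 21.1 mcg/L

21.1 mcg/L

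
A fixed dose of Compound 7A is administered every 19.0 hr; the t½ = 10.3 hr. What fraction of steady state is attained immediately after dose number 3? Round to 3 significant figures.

k = ln 2 / 10.3 = 0.06730 hr⁻¹
f_n = 1 − e^(−nkτ) = 1 − e^(−3 × 0.06730 × 19.0) = 1 − e^(−3.836) = 1 − 0.02158 ≈ 0.978

0.978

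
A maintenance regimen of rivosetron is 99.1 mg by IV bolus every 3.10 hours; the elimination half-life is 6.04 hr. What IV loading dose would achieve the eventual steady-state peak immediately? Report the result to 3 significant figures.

331 mg

k = ln 2 / 6.04 = 0.1148 hr⁻¹
Accumulation ratio R = 1 / (1 − e^(−kτ)) = 1 / (1 − e^(−0.1148×3.10)) = 1 / (1 − 0.7006) = 3.341
Loading dose = maintenance dose × R = 99.1 × 3.341 ≈ 331 mg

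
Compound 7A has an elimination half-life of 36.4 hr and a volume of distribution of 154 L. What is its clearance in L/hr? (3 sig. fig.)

k = ln 2 / t½ = ln 2 / 36.4 = 0.01904 hr⁻¹
CL = k · V = 0.01904 × 154 ≈ 2.93 L/hr

2.93 L/hr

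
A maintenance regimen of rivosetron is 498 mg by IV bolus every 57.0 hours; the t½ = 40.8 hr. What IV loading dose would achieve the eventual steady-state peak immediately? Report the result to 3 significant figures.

803 mg

k = ln 2 / 40.8 = 0.01699 hr⁻¹
Accumulation ratio R = 1 / (1 − e^(−kτ)) = 1 / (1 − e^(−0.01699×57.0)) = 1 / (1 − 0.3797) = 1.612
Loading dose = maintenance dose × R = 498 × 1.612 ≈ 803 mg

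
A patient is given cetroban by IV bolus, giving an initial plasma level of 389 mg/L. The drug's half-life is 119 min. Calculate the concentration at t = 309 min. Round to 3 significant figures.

k = ln 2 / 119 = 0.005825 min⁻¹
C(t) = C₀ e^(−kt) = 389 × e^(−0.005825 × 309) = 389 × e^(−1.800) = 389 × 0.1653 ≈ 64.3 mg/L

64.3 mg/L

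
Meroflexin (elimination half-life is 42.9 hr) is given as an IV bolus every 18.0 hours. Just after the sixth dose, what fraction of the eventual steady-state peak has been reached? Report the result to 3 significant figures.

k = ln 2 / 42.9 = 0.01616 hr⁻¹
f_n = 1 − e^(−nkτ) = 1 − e^(−6 × 0.01616 × 18.0) = 1 − e^(−1.745) = 1 − 0.1746 ≈ 0.825

0.825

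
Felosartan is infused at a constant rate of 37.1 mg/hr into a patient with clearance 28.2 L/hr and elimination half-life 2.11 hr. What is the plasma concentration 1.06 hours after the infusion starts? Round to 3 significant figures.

0.387 mg/L

Css = rate / CL = 37.1 / 28.2 = 1.316 mg/L
k = ln 2 / 2.11 = 0.3285 hr⁻¹
C(t) = Css (1 − e^(−kt)) = 1.316 × (1 − e^(−0.3482)) = 1.316 × 0.2941 ≈ 0.387 mg/L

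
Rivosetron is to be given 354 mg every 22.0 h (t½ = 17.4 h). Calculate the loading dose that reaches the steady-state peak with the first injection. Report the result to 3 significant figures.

606 mg

k = ln 2 / 17.4 = 0.03984 h⁻¹
Accumulation ratio R = 1 / (1 − e^(−kτ)) = 1 / (1 − e^(−0.03984×22.0)) = 1 / (1 − 0.4163) = 1.713
Loading dose = maintenance dose × R = 354 × 1.713 ≈ 606 mg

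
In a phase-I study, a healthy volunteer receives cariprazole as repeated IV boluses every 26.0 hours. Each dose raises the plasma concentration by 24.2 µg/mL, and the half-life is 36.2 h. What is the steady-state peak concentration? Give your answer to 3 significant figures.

k = ln 2 / 36.2 = 0.01915 h⁻¹
Fraction remaining after one interval: e^(−kτ) = e^(−0.01915 × 26.0) = 0.6078
R = 1 / (1 − 0.6078) = 2.550
Css,max = 24.2 × 2.550 ≈ 61.7 µg/mL

61.7 µg/mL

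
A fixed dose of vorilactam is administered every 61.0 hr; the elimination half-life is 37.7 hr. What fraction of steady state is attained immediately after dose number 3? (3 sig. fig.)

k = ln 2 / 37.7 = 0.01839 hr⁻¹
f_n = 1 − e^(−nkτ) = 1 − e^(−3 × 0.01839 × 61.0) = 1 − e^(−3.365) = 1 − 0.03458 ≈ 0.965

0.965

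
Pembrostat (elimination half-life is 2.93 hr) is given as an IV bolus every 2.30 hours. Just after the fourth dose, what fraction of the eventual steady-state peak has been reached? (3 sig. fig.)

k = ln 2 / 2.93 = 0.2366 hr⁻¹
f_n = 1 − e^(−nkτ) = 1 − e^(−4 × 0.2366 × 2.30) = 1 − e^(−2.176) = 1 − 0.1134 ≈ 0.887

0.887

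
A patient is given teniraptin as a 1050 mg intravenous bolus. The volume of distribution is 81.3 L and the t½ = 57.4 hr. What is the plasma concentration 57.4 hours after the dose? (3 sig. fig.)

6.46 µg/mL

C₀ = dose / V = 1050 / 81.3 = 12.92 µg/mL
k = ln 2 / 57.4 = 0.01208 hr⁻¹
C(t) = C₀ e^(−kt) = 12.92 × e^(−0.01208 × 57.4) = 12.92 × e^(−0.6931) = 12.92 × 0.5000 ≈ 6.46 µg/mL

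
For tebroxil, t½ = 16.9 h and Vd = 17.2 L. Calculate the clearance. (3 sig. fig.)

0.705 L/h

k = ln 2 / t½ = ln 2 / 16.9 = 0.04101 h⁻¹
CL = k · V = 0.04101 × 17.2 ≈ 0.705 L/h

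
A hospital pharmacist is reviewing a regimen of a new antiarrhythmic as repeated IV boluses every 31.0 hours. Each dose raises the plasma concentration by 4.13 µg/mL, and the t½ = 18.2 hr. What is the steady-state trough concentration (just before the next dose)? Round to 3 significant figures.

k = ln 2 / 18.2 = 0.03809 hr⁻¹
Fraction remaining after one interval: e^(−kτ) = e^(−0.03809 × 31.0) = 0.3071
R = 1 / (1 − 0.3071) = 1.443
Css,max = 4.13 × 1.443 = 5.960 µg/mL
Css,min = Css,max × e^(−kτ) = 5.960 × 0.3071 ≈ 1.83 µg/mL

1.83 µg/mL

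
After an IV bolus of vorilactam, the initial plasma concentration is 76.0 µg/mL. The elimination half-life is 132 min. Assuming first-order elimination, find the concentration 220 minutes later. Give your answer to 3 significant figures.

23.9 µg/mL

k = ln 2 / 132 = 0.005251 min⁻¹
C(t) = C₀ e^(−kt) = 76.0 × e^(−0.005251 × 220) = 76.0 × e^(−1.155) = 76.0 × 0.3150 ≈ 23.9 µg/mL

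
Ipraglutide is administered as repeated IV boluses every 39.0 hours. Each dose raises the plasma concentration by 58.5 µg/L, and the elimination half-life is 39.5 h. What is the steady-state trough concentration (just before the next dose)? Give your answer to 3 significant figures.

k = ln 2 / 39.5 = 0.01755 h⁻¹
Fraction remaining after one interval: e^(−kτ) = e^(−0.01755 × 39.0) = 0.5044
R = 1 / (1 − 0.5044) = 2.018
Css,max = 58.5 × 2.018 = 118.0 µg/L
Css,min = Css,max × e^(−kτ) = 118.0 × 0.5044 ≈ 59.5 µg/L

59.5 µg/L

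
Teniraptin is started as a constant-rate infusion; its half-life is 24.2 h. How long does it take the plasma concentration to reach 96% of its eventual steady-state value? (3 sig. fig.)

112 hours

k = ln 2 / 24.2 = 0.02864 h⁻¹
f = 1 − e^(−kt)  ⇒  t = −ln(1 − f) / k
t = −ln(1 − 0.96) / 0.02864 = 3.219 / 0.02864 ≈ 112 hours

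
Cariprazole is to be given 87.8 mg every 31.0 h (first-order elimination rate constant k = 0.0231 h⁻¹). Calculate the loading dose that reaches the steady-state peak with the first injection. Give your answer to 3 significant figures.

Accumulation ratio R = 1 / (1 − e^(−kτ)) = 1 / (1 − e^(−0.02310×31.0)) = 1 / (1 − 0.4887) = 1.956
Loading dose = maintenance dose × R = 87.8 × 1.956 ≈ 172 mg

172 mg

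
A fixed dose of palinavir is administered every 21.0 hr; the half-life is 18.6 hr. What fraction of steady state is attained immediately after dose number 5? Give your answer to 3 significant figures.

k = ln 2 / 18.6 = 0.03727 hr⁻¹
f_n = 1 − e^(−nkτ) = 1 − e^(−5 × 0.03727 × 21.0) = 1 − e^(−3.913) = 1 − 0.01998 ≈ 0.980

0.980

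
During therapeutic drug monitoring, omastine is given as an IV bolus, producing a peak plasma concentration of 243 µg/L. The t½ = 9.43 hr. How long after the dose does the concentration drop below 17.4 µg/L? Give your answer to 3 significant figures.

35.9 hours

k = ln 2 / 9.43 = 0.07350 hr⁻¹
C(t) = C₀ e^(−kt)  ⇒  t = ln(C₀/C) / k
t = ln(243/17.4) / 0.07350 = 2.637 / 0.07350 ≈ 35.9 hours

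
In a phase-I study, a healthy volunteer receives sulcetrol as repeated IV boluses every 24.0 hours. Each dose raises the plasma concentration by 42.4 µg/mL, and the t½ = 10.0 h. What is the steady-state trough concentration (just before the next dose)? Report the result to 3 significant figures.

k = ln 2 / 10.0 = 0.06931 h⁻¹
Fraction remaining after one interval: e^(−kτ) = e^(−0.06931 × 24.0) = 0.1895
R = 1 / (1 − 0.1895) = 1.234
Css,max = 42.4 × 1.234 = 52.31 µg/mL
Css,min = Css,max × e^(−kτ) = 52.31 × 0.1895 ≈ 9.91 µg/mL

9.91 µg/mL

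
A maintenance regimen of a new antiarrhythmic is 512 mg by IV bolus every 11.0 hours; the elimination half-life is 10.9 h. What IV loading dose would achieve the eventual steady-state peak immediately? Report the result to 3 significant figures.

k = ln 2 / 10.9 = 0.06359 h⁻¹
Accumulation ratio R = 1 / (1 − e^(−kτ)) = 1 / (1 − e^(−0.06359×11.0)) = 1 / (1 − 0.4968) = 1.987
Loading dose = maintenance dose × R = 512 × 1.987 ≈ 1020 mg

1020 mg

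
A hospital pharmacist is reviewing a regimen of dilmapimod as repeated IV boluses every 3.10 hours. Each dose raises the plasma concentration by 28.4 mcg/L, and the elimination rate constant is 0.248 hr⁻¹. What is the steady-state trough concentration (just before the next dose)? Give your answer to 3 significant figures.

24.5 mcg/L

Fraction remaining after one interval: e^(−kτ) = e^(−0.2480 × 3.10) = 0.4636
R = 1 / (1 − 0.4636) = 1.864
Css,max = 28.4 × 1.864 = 52.94 mcg/L
Css,min = Css,max × e^(−kτ) = 52.94 × 0.4636 ≈ 24.5 mcg/L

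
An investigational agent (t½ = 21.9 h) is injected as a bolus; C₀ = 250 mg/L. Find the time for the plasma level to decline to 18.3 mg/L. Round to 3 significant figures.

k = ln 2 / 21.9 = 0.03165 h⁻¹
C(t) = C₀ e^(−kt)  ⇒  t = ln(C₀/C) / k
t = ln(250/18.3) / 0.03165 = 2.615 / 0.03165 ≈ 82.6 hours

82.6 hours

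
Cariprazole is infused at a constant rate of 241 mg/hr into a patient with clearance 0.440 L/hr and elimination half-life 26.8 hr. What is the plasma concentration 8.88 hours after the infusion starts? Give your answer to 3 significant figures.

Css = rate / CL = 241 / 0.440 = 547.7 mg/L
k = ln 2 / 26.8 = 0.02586 hr⁻¹
C(t) = Css (1 − e^(−kt)) = 547.7 × (1 − e^(−0.2297)) = 547.7 × 0.2052 ≈ 112 mg/L

112 mg/L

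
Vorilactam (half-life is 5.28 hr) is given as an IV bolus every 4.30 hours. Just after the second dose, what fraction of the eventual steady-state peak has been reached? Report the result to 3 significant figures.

0.677

k = ln 2 / 5.28 = 0.1313 hr⁻¹
f_n = 1 − e^(−nkτ) = 1 − e^(−2 × 0.1313 × 4.30) = 1 − e^(−1.129) = 1 − 0.3234 ≈ 0.677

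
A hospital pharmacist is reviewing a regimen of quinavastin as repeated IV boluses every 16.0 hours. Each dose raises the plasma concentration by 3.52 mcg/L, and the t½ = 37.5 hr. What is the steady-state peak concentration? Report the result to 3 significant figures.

k = ln 2 / 37.5 = 0.01848 hr⁻¹
Fraction remaining after one interval: e^(−kτ) = e^(−0.01848 × 16.0) = 0.7440
R = 1 / (1 − 0.7440) = 3.906
Css,max = 3.52 × 3.906 ≈ 13.7 mcg/L

13.7 mcg/L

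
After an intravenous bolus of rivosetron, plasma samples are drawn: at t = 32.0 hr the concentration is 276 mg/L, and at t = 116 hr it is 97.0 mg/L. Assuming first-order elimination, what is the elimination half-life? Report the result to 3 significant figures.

k = ln(C₁/C₂) / (t₂ − t₁) = ln(276/97.0) / (116 − 32.0)
  = 1.046 / 84.00 = 0.01245 hr⁻¹
t½ = ln 2 / k = ln 2 / 0.01245 ≈ 55.7 hours

55.7 hours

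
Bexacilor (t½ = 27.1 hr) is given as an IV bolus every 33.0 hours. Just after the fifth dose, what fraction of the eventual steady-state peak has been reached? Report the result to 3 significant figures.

0.985

k = ln 2 / 27.1 = 0.02558 hr⁻¹
f_n = 1 − e^(−nkτ) = 1 − e^(−5 × 0.02558 × 33.0) = 1 − e^(−4.220) = 1 − 0.01469 ≈ 0.985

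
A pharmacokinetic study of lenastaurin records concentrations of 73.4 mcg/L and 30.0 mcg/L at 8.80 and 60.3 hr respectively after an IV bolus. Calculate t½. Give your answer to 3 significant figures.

k = ln(C₁/C₂) / (t₂ − t₁) = ln(73.4/30.0) / (60.3 − 8.80)
  = 0.8947 / 51.50 = 0.01737 hr⁻¹
t½ = ln 2 / k = ln 2 / 0.01737 ≈ 39.9 hours

39.9 hours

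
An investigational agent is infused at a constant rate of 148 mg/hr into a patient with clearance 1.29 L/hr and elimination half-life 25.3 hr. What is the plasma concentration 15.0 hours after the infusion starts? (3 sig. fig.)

38.7 µg/mL

Css = rate / CL = 148 / 1.29 = 114.7 µg/mL
k = ln 2 / 25.3 = 0.02740 hr⁻¹
C(t) = Css (1 − e^(−kt)) = 114.7 × (1 − e^(−0.4110)) = 114.7 × 0.3370 ≈ 38.7 µg/mL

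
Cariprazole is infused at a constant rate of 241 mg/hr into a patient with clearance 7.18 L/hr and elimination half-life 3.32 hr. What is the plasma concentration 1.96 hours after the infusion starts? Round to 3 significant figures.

Css = rate / CL = 241 / 7.18 = 33.57 mg/L
k = ln 2 / 3.32 = 0.2088 hr⁻¹
C(t) = Css (1 − e^(−kt)) = 33.57 × (1 − e^(−0.4092)) = 33.57 × 0.3358 ≈ 11.3 mg/L

11.3 mg/L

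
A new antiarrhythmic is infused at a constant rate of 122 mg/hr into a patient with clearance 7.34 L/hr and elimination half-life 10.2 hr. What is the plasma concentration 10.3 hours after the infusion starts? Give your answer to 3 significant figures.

Css = rate / CL = 122 / 7.34 = 16.62 µg/mL
k = ln 2 / 10.2 = 0.06796 hr⁻¹
C(t) = Css (1 − e^(−kt)) = 16.62 × (1 − e^(−0.6999)) = 16.62 × 0.5034 ≈ 8.37 µg/mL

8.37 µg/mL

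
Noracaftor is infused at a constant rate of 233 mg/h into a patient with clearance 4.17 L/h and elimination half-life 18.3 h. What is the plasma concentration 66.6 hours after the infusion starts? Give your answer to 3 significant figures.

Css = rate / CL = 233 / 4.17 = 55.88 mg/L
k = ln 2 / 18.3 = 0.03788 h⁻¹
C(t) = Css (1 − e^(−kt)) = 55.88 × (1 − e^(−2.523)) = 55.88 × 0.9197 ≈ 51.4 mg/L

51.4 mg/L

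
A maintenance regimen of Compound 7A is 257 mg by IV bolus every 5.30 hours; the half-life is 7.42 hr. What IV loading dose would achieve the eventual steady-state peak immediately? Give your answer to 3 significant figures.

658 mg

k = ln 2 / 7.42 = 0.09342 hr⁻¹
Accumulation ratio R = 1 / (1 − e^(−kτ)) = 1 / (1 − e^(−0.09342×5.30)) = 1 / (1 − 0.6095) = 2.561
Loading dose = maintenance dose × R = 257 × 2.561 ≈ 658 mg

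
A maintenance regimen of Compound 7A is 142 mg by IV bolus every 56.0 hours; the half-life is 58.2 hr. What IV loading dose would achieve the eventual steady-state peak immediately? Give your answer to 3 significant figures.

k = ln 2 / 58.2 = 0.01191 hr⁻¹
Accumulation ratio R = 1 / (1 − e^(−kτ)) = 1 / (1 − e^(−0.01191×56.0)) = 1 / (1 − 0.5133) = 2.055
Loading dose = maintenance dose × R = 142 × 2.055 ≈ 292 mg

292 mg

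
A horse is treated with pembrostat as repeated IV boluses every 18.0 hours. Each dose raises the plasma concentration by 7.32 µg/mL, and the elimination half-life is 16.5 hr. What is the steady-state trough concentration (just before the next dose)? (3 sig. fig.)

k = ln 2 / 16.5 = 0.04201 hr⁻¹
Fraction remaining after one interval: e^(−kτ) = e^(−0.04201 × 18.0) = 0.4695
R = 1 / (1 − 0.4695) = 1.885
Css,max = 7.32 × 1.885 = 13.80 µg/mL
Css,min = Css,max × e^(−kτ) = 13.80 × 0.4695 ≈ 6.48 µg/mL

6.48 µg/mL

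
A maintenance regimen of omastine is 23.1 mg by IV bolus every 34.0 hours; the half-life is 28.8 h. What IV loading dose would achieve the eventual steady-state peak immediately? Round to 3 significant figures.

k = ln 2 / 28.8 = 0.02407 h⁻¹
Accumulation ratio R = 1 / (1 − e^(−kτ)) = 1 / (1 − e^(−0.02407×34.0)) = 1 / (1 − 0.4412) = 1.789
Loading dose = maintenance dose × R = 23.1 × 1.789 ≈ 41.3 mg

41.3 mg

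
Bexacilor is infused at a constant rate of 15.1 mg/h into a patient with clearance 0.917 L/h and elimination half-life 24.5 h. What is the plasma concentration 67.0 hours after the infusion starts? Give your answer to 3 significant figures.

Css = rate / CL = 15.1 / 0.917 = 16.47 mg/L
k = ln 2 / 24.5 = 0.02829 h⁻¹
C(t) = Css (1 − e^(−kt)) = 16.47 × (1 − e^(−1.896)) = 16.47 × 0.8498 ≈ 14.0 mg/L

14.0 mg/L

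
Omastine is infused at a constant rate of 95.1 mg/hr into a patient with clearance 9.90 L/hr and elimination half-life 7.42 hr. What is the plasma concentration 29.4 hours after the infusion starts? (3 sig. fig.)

Css = rate / CL = 95.1 / 9.90 = 9.606 µg/mL
k = ln 2 / 7.42 = 0.09342 hr⁻¹
C(t) = Css (1 − e^(−kt)) = 9.606 × (1 − e^(−2.746)) = 9.606 × 0.9358 ≈ 8.99 µg/mL

8.99 µg/mL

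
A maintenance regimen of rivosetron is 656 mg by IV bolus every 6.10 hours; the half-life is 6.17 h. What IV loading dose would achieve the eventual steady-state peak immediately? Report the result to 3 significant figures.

1320 mg

k = ln 2 / 6.17 = 0.1123 h⁻¹
Accumulation ratio R = 1 / (1 − e^(−kτ)) = 1 / (1 − e^(−0.1123×6.10)) = 1 / (1 − 0.5039) = 2.016
Loading dose = maintenance dose × R = 656 × 2.016 ≈ 1320 mg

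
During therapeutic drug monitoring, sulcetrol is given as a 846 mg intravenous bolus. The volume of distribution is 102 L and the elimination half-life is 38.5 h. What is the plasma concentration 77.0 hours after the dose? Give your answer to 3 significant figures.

C₀ = dose / V = 846 / 102 = 8.294 mg/L
k = ln 2 / 38.5 = 0.01800 h⁻¹
C(t) = C₀ e^(−kt) = 8.294 × e^(−0.01800 × 77.0) = 8.294 × e^(−1.386) = 8.294 × 0.2500 ≈ 2.07 mg/L

2.07 mg/L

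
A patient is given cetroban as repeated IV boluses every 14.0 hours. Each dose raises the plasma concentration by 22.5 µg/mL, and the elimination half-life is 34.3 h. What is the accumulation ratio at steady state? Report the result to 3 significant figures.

4.06

k = ln 2 / 34.3 = 0.02021 h⁻¹
Fraction remaining after one interval: e^(−kτ) = e^(−0.02021 × 14.0) = 0.7536
R = 1 / (1 − 0.7536) = 1 / 0.2464 ≈ 4.06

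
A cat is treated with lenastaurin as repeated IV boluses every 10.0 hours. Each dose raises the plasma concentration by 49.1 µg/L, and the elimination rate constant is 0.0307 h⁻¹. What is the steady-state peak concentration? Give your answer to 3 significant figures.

Fraction remaining after one interval: e^(−kτ) = e^(−0.03070 × 10.0) = 0.7357
R = 1 / (1 − 0.7357) = 3.783
Css,max = 49.1 × 3.783 ≈ 186 µg/L

186 µg/L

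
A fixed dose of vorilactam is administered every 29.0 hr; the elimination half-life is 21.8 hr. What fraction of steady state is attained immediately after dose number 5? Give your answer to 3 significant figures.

0.990

k = ln 2 / 21.8 = 0.03180 hr⁻¹
f_n = 1 − e^(−nkτ) = 1 − e^(−5 × 0.03180 × 29.0) = 1 − e^(−4.610) = 1 − 0.009948 ≈ 0.990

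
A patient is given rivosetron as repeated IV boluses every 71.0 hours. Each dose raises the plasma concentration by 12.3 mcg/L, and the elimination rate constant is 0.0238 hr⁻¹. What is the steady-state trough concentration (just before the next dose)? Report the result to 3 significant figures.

2.78 mcg/L

Fraction remaining after one interval: e^(−kτ) = e^(−0.02380 × 71.0) = 0.1846
R = 1 / (1 − 0.1846) = 1.226
Css,max = 12.3 × 1.226 = 15.08 mcg/L
Css,min = Css,max × e^(−kτ) = 15.08 × 0.1846 ≈ 2.78 mcg/L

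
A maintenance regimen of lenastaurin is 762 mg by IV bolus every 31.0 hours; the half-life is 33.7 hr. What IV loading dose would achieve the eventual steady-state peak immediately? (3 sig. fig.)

k = ln 2 / 33.7 = 0.02057 hr⁻¹
Accumulation ratio R = 1 / (1 − e^(−kτ)) = 1 / (1 − e^(−0.02057×31.0)) = 1 / (1 − 0.5286) = 2.121
Loading dose = maintenance dose × R = 762 × 2.121 ≈ 1620 mg

1620 mg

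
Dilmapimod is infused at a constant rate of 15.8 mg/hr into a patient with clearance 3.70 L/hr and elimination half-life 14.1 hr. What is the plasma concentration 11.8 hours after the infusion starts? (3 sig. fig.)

Css = rate / CL = 15.8 / 3.70 = 4.270 µg/mL
k = ln 2 / 14.1 = 0.04916 hr⁻¹
C(t) = Css (1 − e^(−kt)) = 4.270 × (1 − e^(−0.5801)) = 4.270 × 0.4401 ≈ 1.88 µg/mL

1.88 µg/mL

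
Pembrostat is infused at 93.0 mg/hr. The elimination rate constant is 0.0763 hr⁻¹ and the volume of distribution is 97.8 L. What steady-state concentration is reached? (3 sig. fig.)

12.5 µg/mL

CL = k · V = 0.0763 × 97.8 = 7.462 L/hr
Css = rate / CL = 93.0 / 7.462 ≈ 12.5 µg/mL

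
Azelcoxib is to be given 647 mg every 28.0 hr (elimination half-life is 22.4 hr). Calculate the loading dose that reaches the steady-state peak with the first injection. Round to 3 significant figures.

1120 mg

k = ln 2 / 22.4 = 0.03094 hr⁻¹
Accumulation ratio R = 1 / (1 − e^(−kτ)) = 1 / (1 − e^(−0.03094×28.0)) = 1 / (1 − 0.4204) = 1.725
Loading dose = maintenance dose × R = 647 × 1.725 ≈ 1120 mg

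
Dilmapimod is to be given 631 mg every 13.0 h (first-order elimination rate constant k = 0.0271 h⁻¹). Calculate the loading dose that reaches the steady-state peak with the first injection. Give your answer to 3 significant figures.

Accumulation ratio R = 1 / (1 − e^(−kτ)) = 1 / (1 − e^(−0.02710×13.0)) = 1 / (1 − 0.7031) = 3.368
Loading dose = maintenance dose × R = 631 × 3.368 ≈ 2130 mg

2130 mg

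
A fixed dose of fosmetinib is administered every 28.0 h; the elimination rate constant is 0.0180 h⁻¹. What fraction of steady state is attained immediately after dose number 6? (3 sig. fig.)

f_n = 1 − e^(−nkτ) = 1 − e^(−6 × 0.01800 × 28.0) = 1 − e^(−3.024) = 1 − 0.04861 ≈ 0.951

0.951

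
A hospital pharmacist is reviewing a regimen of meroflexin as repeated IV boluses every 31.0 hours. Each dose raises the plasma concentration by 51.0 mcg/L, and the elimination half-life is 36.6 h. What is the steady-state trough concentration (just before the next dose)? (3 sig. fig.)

63.8 mcg/L

k = ln 2 / 36.6 = 0.01894 h⁻¹
Fraction remaining after one interval: e^(−kτ) = e^(−0.01894 × 31.0) = 0.5559
R = 1 / (1 − 0.5559) = 2.252
Css,max = 51.0 × 2.252 = 114.8 mcg/L
Css,min = Css,max × e^(−kτ) = 114.8 × 0.5559 ≈ 63.8 mcg/L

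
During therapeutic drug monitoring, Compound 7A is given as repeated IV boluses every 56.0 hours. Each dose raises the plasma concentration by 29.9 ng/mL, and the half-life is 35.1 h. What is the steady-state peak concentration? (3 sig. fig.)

44.7 ng/mL

k = ln 2 / 35.1 = 0.01975 h⁻¹
Fraction remaining after one interval: e^(−kτ) = e^(−0.01975 × 56.0) = 0.3309
R = 1 / (1 − 0.3309) = 1.495
Css,max = 29.9 × 1.495 ≈ 44.7 ng/mL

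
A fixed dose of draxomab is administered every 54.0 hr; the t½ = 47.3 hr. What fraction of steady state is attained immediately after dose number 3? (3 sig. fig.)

0.907

k = ln 2 / 47.3 = 0.01465 hr⁻¹
f_n = 1 − e^(−nkτ) = 1 − e^(−3 × 0.01465 × 54.0) = 1 − e^(−2.374) = 1 − 0.09311 ≈ 0.907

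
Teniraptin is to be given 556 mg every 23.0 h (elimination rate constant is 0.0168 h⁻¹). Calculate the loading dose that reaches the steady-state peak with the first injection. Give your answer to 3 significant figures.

1730 mg

Accumulation ratio R = 1 / (1 − e^(−kτ)) = 1 / (1 − e^(−0.01680×23.0)) = 1 / (1 − 0.6795) = 3.120
Loading dose = maintenance dose × R = 556 × 3.120 ≈ 1730 mg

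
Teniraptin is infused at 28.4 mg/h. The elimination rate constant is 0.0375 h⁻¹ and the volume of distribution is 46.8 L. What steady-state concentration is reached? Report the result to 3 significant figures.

CL = k · V = 0.0375 × 46.8 = 1.755 L/h
Css = rate / CL = 28.4 / 1.755 ≈ 16.2 µg/mL

16.2 µg/mL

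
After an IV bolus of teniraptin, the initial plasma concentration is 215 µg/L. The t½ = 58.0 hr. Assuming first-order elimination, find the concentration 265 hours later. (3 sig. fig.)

k = ln 2 / 58.0 = 0.01195 hr⁻¹
C(t) = C₀ e^(−kt) = 215 × e^(−0.01195 × 265) = 215 × e^(−3.167) = 215 × 0.04213 ≈ 9.06 µg/L

9.06 µg/L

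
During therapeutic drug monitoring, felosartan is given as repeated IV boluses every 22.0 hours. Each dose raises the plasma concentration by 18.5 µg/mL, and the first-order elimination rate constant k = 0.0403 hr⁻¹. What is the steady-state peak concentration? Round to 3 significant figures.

31.5 µg/mL

Fraction remaining after one interval: e^(−kτ) = e^(−0.04030 × 22.0) = 0.4121
R = 1 / (1 − 0.4121) = 1.701
Css,max = 18.5 × 1.701 ≈ 31.5 µg/mL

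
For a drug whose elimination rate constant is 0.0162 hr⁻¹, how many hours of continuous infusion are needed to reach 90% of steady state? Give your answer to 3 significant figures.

f = 1 − e^(−kt)  ⇒  t = −ln(1 − f) / k
t = −ln(1 − 0.9) / 0.01620 = 2.303 / 0.01620 ≈ 142 hours

142 hours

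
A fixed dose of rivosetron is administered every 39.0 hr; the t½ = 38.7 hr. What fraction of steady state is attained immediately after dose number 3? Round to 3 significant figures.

k = ln 2 / 38.7 = 0.01791 hr⁻¹
f_n = 1 − e^(−nkτ) = 1 − e^(−3 × 0.01791 × 39.0) = 1 − e^(−2.096) = 1 − 0.1230 ≈ 0.877

0.877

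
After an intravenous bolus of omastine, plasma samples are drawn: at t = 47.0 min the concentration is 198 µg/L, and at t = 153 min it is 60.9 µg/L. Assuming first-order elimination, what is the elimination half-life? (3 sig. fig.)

k = ln(C₁/C₂) / (t₂ − t₁) = ln(198/60.9) / (153 − 47.0)
  = 1.179 / 106.0 = 0.01112 min⁻¹
t½ = ln 2 / k = ln 2 / 0.01112 ≈ 62.3 minutes

62.3 minutes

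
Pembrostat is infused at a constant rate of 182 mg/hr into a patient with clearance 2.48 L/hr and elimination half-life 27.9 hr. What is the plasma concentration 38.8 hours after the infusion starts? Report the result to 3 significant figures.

45.4 µg/mL

Css = rate / CL = 182 / 2.48 = 73.39 µg/mL
k = ln 2 / 27.9 = 0.02484 hr⁻¹
C(t) = Css (1 − e^(−kt)) = 73.39 × (1 − e^(−0.9639)) = 73.39 × 0.6186 ≈ 45.4 µg/mL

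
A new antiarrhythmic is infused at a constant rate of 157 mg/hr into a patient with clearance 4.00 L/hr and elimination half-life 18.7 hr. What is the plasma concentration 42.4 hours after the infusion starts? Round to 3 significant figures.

31.1 µg/mL

Css = rate / CL = 157 / 4.00 = 39.25 µg/mL
k = ln 2 / 18.7 = 0.03707 hr⁻¹
C(t) = Css (1 − e^(−kt)) = 39.25 × (1 − e^(−1.572)) = 39.25 × 0.7923 ≈ 31.1 µg/mL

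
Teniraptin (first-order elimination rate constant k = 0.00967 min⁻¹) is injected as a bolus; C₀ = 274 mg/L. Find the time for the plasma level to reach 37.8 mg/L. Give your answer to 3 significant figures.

C(t) = C₀ e^(−kt)  ⇒  t = ln(C₀/C) / k
t = ln(274/37.8) / 0.009670 = 1.981 / 0.009670 ≈ 205 minutes

205 minutes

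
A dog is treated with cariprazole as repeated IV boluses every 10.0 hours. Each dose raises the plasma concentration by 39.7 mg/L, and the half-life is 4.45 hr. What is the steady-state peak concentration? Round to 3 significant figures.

50.3 mg/L

k = ln 2 / 4.45 = 0.1558 hr⁻¹
Fraction remaining after one interval: e^(−kτ) = e^(−0.1558 × 10.0) = 0.2106
R = 1 / (1 − 0.2106) = 1.267
Css,max = 39.7 × 1.267 ≈ 50.3 mg/L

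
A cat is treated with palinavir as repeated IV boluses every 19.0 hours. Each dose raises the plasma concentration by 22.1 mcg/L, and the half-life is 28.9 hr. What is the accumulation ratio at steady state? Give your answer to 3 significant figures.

k = ln 2 / 28.9 = 0.02398 hr⁻¹
Fraction remaining after one interval: e^(−kτ) = e^(−0.02398 × 19.0) = 0.6340
R = 1 / (1 − 0.6340) = 1 / 0.3660 ≈ 2.73

2.73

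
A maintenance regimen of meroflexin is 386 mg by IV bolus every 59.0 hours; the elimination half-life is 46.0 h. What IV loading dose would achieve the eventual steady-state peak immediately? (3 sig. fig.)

k = ln 2 / 46.0 = 0.01507 h⁻¹
Accumulation ratio R = 1 / (1 − e^(−kτ)) = 1 / (1 − e^(−0.01507×59.0)) = 1 / (1 − 0.4111) = 1.698
Loading dose = maintenance dose × R = 386 × 1.698 ≈ 655 mg

655 mg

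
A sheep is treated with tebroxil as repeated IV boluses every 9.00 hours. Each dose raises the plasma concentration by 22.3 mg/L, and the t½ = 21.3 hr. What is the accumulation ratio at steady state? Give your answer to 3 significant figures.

3.94

k = ln 2 / 21.3 = 0.03254 hr⁻¹
Fraction remaining after one interval: e^(−kτ) = e^(−0.03254 × 9.00) = 0.7461
R = 1 / (1 − 0.7461) = 1 / 0.2539 ≈ 3.94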